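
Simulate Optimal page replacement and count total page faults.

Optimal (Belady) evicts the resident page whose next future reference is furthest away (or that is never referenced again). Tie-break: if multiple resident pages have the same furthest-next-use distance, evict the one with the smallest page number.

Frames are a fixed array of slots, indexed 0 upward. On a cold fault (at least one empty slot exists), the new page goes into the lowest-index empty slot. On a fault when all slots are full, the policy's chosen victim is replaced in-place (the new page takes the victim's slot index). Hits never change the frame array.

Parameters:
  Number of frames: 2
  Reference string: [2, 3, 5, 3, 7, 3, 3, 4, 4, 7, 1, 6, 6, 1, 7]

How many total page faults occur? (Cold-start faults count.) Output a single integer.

Answer: 8

Derivation:
Step 0: ref 2 → FAULT, frames=[2,-]
Step 1: ref 3 → FAULT, frames=[2,3]
Step 2: ref 5 → FAULT (evict 2), frames=[5,3]
Step 3: ref 3 → HIT, frames=[5,3]
Step 4: ref 7 → FAULT (evict 5), frames=[7,3]
Step 5: ref 3 → HIT, frames=[7,3]
Step 6: ref 3 → HIT, frames=[7,3]
Step 7: ref 4 → FAULT (evict 3), frames=[7,4]
Step 8: ref 4 → HIT, frames=[7,4]
Step 9: ref 7 → HIT, frames=[7,4]
Step 10: ref 1 → FAULT (evict 4), frames=[7,1]
Step 11: ref 6 → FAULT (evict 7), frames=[6,1]
Step 12: ref 6 → HIT, frames=[6,1]
Step 13: ref 1 → HIT, frames=[6,1]
Step 14: ref 7 → FAULT (evict 1), frames=[6,7]
Total faults: 8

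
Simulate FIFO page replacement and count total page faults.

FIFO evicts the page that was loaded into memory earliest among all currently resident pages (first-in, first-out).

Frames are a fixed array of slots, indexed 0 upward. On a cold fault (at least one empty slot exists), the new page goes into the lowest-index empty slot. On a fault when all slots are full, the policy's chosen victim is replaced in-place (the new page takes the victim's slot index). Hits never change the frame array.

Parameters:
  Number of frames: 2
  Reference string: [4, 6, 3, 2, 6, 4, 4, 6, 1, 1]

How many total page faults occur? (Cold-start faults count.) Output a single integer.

Step 0: ref 4 → FAULT, frames=[4,-]
Step 1: ref 6 → FAULT, frames=[4,6]
Step 2: ref 3 → FAULT (evict 4), frames=[3,6]
Step 3: ref 2 → FAULT (evict 6), frames=[3,2]
Step 4: ref 6 → FAULT (evict 3), frames=[6,2]
Step 5: ref 4 → FAULT (evict 2), frames=[6,4]
Step 6: ref 4 → HIT, frames=[6,4]
Step 7: ref 6 → HIT, frames=[6,4]
Step 8: ref 1 → FAULT (evict 6), frames=[1,4]
Step 9: ref 1 → HIT, frames=[1,4]
Total faults: 7

Answer: 7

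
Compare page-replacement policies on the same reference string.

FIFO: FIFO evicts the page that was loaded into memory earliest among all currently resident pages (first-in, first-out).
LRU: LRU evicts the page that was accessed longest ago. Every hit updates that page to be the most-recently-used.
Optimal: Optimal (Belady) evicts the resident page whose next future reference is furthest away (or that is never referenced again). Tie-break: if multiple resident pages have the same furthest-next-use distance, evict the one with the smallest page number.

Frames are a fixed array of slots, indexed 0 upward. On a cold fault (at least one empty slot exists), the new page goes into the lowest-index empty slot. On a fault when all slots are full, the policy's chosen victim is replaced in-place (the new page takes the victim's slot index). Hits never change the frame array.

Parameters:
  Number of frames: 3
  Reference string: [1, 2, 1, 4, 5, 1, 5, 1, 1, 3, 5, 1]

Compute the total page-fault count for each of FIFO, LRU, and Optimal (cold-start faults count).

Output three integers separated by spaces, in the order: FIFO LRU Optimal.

Answer: 6 5 5

Derivation:
--- FIFO ---
  step 0: ref 1 -> FAULT, frames=[1,-,-] (faults so far: 1)
  step 1: ref 2 -> FAULT, frames=[1,2,-] (faults so far: 2)
  step 2: ref 1 -> HIT, frames=[1,2,-] (faults so far: 2)
  step 3: ref 4 -> FAULT, frames=[1,2,4] (faults so far: 3)
  step 4: ref 5 -> FAULT, evict 1, frames=[5,2,4] (faults so far: 4)
  step 5: ref 1 -> FAULT, evict 2, frames=[5,1,4] (faults so far: 5)
  step 6: ref 5 -> HIT, frames=[5,1,4] (faults so far: 5)
  step 7: ref 1 -> HIT, frames=[5,1,4] (faults so far: 5)
  step 8: ref 1 -> HIT, frames=[5,1,4] (faults so far: 5)
  step 9: ref 3 -> FAULT, evict 4, frames=[5,1,3] (faults so far: 6)
  step 10: ref 5 -> HIT, frames=[5,1,3] (faults so far: 6)
  step 11: ref 1 -> HIT, frames=[5,1,3] (faults so far: 6)
  FIFO total faults: 6
--- LRU ---
  step 0: ref 1 -> FAULT, frames=[1,-,-] (faults so far: 1)
  step 1: ref 2 -> FAULT, frames=[1,2,-] (faults so far: 2)
  step 2: ref 1 -> HIT, frames=[1,2,-] (faults so far: 2)
  step 3: ref 4 -> FAULT, frames=[1,2,4] (faults so far: 3)
  step 4: ref 5 -> FAULT, evict 2, frames=[1,5,4] (faults so far: 4)
  step 5: ref 1 -> HIT, frames=[1,5,4] (faults so far: 4)
  step 6: ref 5 -> HIT, frames=[1,5,4] (faults so far: 4)
  step 7: ref 1 -> HIT, frames=[1,5,4] (faults so far: 4)
  step 8: ref 1 -> HIT, frames=[1,5,4] (faults so far: 4)
  step 9: ref 3 -> FAULT, evict 4, frames=[1,5,3] (faults so far: 5)
  step 10: ref 5 -> HIT, frames=[1,5,3] (faults so far: 5)
  step 11: ref 1 -> HIT, frames=[1,5,3] (faults so far: 5)
  LRU total faults: 5
--- Optimal ---
  step 0: ref 1 -> FAULT, frames=[1,-,-] (faults so far: 1)
  step 1: ref 2 -> FAULT, frames=[1,2,-] (faults so far: 2)
  step 2: ref 1 -> HIT, frames=[1,2,-] (faults so far: 2)
  step 3: ref 4 -> FAULT, frames=[1,2,4] (faults so far: 3)
  step 4: ref 5 -> FAULT, evict 2, frames=[1,5,4] (faults so far: 4)
  step 5: ref 1 -> HIT, frames=[1,5,4] (faults so far: 4)
  step 6: ref 5 -> HIT, frames=[1,5,4] (faults so far: 4)
  step 7: ref 1 -> HIT, frames=[1,5,4] (faults so far: 4)
  step 8: ref 1 -> HIT, frames=[1,5,4] (faults so far: 4)
  step 9: ref 3 -> FAULT, evict 4, frames=[1,5,3] (faults so far: 5)
  step 10: ref 5 -> HIT, frames=[1,5,3] (faults so far: 5)
  step 11: ref 1 -> HIT, frames=[1,5,3] (faults so far: 5)
  Optimal total faults: 5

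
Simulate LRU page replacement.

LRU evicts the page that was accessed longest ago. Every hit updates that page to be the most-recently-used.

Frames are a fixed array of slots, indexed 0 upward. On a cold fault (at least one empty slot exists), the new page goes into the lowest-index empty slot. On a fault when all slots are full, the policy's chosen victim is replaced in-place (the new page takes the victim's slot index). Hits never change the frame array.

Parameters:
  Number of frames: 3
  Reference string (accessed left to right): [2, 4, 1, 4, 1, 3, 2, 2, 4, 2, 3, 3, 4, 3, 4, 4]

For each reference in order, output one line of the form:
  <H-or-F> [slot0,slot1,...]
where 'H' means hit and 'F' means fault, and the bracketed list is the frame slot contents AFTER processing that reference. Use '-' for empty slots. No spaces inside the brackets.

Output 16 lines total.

F [2,-,-]
F [2,4,-]
F [2,4,1]
H [2,4,1]
H [2,4,1]
F [3,4,1]
F [3,2,1]
H [3,2,1]
F [3,2,4]
H [3,2,4]
H [3,2,4]
H [3,2,4]
H [3,2,4]
H [3,2,4]
H [3,2,4]
H [3,2,4]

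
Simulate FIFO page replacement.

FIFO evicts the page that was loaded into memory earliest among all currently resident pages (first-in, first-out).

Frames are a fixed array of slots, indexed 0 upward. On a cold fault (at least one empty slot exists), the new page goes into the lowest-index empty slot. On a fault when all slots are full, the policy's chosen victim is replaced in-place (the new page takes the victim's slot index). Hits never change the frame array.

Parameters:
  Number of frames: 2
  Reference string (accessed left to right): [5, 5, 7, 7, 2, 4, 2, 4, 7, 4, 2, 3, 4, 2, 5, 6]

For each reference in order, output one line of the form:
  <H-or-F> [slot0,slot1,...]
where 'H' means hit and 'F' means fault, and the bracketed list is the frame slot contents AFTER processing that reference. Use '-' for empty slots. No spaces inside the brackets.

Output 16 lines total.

F [5,-]
H [5,-]
F [5,7]
H [5,7]
F [2,7]
F [2,4]
H [2,4]
H [2,4]
F [7,4]
H [7,4]
F [7,2]
F [3,2]
F [3,4]
F [2,4]
F [2,5]
F [6,5]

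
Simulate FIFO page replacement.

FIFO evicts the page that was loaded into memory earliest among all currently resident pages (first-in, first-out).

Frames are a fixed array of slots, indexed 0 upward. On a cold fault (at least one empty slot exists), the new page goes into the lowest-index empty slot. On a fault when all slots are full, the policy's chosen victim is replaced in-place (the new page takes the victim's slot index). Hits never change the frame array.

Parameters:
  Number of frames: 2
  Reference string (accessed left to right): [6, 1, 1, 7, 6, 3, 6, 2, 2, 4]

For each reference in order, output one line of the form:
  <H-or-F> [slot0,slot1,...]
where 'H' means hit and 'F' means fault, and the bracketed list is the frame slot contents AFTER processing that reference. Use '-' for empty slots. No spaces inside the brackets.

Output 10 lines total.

F [6,-]
F [6,1]
H [6,1]
F [7,1]
F [7,6]
F [3,6]
H [3,6]
F [3,2]
H [3,2]
F [4,2]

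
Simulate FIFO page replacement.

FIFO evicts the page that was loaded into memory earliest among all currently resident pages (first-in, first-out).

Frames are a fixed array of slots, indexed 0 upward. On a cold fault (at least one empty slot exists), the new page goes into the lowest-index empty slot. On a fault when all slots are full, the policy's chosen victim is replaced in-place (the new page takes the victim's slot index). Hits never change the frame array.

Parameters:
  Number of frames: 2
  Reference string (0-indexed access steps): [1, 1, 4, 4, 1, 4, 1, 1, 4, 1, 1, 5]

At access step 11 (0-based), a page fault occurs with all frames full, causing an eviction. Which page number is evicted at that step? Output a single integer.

Answer: 1

Derivation:
Step 0: ref 1 -> FAULT, frames=[1,-]
Step 1: ref 1 -> HIT, frames=[1,-]
Step 2: ref 4 -> FAULT, frames=[1,4]
Step 3: ref 4 -> HIT, frames=[1,4]
Step 4: ref 1 -> HIT, frames=[1,4]
Step 5: ref 4 -> HIT, frames=[1,4]
Step 6: ref 1 -> HIT, frames=[1,4]
Step 7: ref 1 -> HIT, frames=[1,4]
Step 8: ref 4 -> HIT, frames=[1,4]
Step 9: ref 1 -> HIT, frames=[1,4]
Step 10: ref 1 -> HIT, frames=[1,4]
Step 11: ref 5 -> FAULT, evict 1, frames=[5,4]
At step 11: evicted page 1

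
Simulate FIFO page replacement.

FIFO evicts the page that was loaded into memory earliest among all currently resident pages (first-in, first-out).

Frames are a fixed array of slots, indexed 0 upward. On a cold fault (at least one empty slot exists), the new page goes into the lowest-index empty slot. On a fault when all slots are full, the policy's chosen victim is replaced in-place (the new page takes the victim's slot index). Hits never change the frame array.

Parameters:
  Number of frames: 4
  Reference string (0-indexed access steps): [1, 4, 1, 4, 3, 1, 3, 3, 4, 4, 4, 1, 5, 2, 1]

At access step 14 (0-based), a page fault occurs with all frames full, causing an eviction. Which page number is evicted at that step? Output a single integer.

Answer: 4

Derivation:
Step 0: ref 1 -> FAULT, frames=[1,-,-,-]
Step 1: ref 4 -> FAULT, frames=[1,4,-,-]
Step 2: ref 1 -> HIT, frames=[1,4,-,-]
Step 3: ref 4 -> HIT, frames=[1,4,-,-]
Step 4: ref 3 -> FAULT, frames=[1,4,3,-]
Step 5: ref 1 -> HIT, frames=[1,4,3,-]
Step 6: ref 3 -> HIT, frames=[1,4,3,-]
Step 7: ref 3 -> HIT, frames=[1,4,3,-]
Step 8: ref 4 -> HIT, frames=[1,4,3,-]
Step 9: ref 4 -> HIT, frames=[1,4,3,-]
Step 10: ref 4 -> HIT, frames=[1,4,3,-]
Step 11: ref 1 -> HIT, frames=[1,4,3,-]
Step 12: ref 5 -> FAULT, frames=[1,4,3,5]
Step 13: ref 2 -> FAULT, evict 1, frames=[2,4,3,5]
Step 14: ref 1 -> FAULT, evict 4, frames=[2,1,3,5]
At step 14: evicted page 4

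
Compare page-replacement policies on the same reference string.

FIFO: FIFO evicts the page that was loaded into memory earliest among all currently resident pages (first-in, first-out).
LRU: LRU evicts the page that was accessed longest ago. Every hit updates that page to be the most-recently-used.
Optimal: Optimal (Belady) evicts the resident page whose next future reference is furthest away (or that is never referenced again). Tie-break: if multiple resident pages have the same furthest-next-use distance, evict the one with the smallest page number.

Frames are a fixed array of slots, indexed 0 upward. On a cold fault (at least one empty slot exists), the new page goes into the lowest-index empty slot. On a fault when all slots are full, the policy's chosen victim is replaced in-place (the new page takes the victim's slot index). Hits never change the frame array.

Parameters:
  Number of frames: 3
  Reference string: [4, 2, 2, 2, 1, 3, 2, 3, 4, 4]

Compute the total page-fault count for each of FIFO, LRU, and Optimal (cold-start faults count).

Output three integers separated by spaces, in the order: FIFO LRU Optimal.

--- FIFO ---
  step 0: ref 4 -> FAULT, frames=[4,-,-] (faults so far: 1)
  step 1: ref 2 -> FAULT, frames=[4,2,-] (faults so far: 2)
  step 2: ref 2 -> HIT, frames=[4,2,-] (faults so far: 2)
  step 3: ref 2 -> HIT, frames=[4,2,-] (faults so far: 2)
  step 4: ref 1 -> FAULT, frames=[4,2,1] (faults so far: 3)
  step 5: ref 3 -> FAULT, evict 4, frames=[3,2,1] (faults so far: 4)
  step 6: ref 2 -> HIT, frames=[3,2,1] (faults so far: 4)
  step 7: ref 3 -> HIT, frames=[3,2,1] (faults so far: 4)
  step 8: ref 4 -> FAULT, evict 2, frames=[3,4,1] (faults so far: 5)
  step 9: ref 4 -> HIT, frames=[3,4,1] (faults so far: 5)
  FIFO total faults: 5
--- LRU ---
  step 0: ref 4 -> FAULT, frames=[4,-,-] (faults so far: 1)
  step 1: ref 2 -> FAULT, frames=[4,2,-] (faults so far: 2)
  step 2: ref 2 -> HIT, frames=[4,2,-] (faults so far: 2)
  step 3: ref 2 -> HIT, frames=[4,2,-] (faults so far: 2)
  step 4: ref 1 -> FAULT, frames=[4,2,1] (faults so far: 3)
  step 5: ref 3 -> FAULT, evict 4, frames=[3,2,1] (faults so far: 4)
  step 6: ref 2 -> HIT, frames=[3,2,1] (faults so far: 4)
  step 7: ref 3 -> HIT, frames=[3,2,1] (faults so far: 4)
  step 8: ref 4 -> FAULT, evict 1, frames=[3,2,4] (faults so far: 5)
  step 9: ref 4 -> HIT, frames=[3,2,4] (faults so far: 5)
  LRU total faults: 5
--- Optimal ---
  step 0: ref 4 -> FAULT, frames=[4,-,-] (faults so far: 1)
  step 1: ref 2 -> FAULT, frames=[4,2,-] (faults so far: 2)
  step 2: ref 2 -> HIT, frames=[4,2,-] (faults so far: 2)
  step 3: ref 2 -> HIT, frames=[4,2,-] (faults so far: 2)
  step 4: ref 1 -> FAULT, frames=[4,2,1] (faults so far: 3)
  step 5: ref 3 -> FAULT, evict 1, frames=[4,2,3] (faults so far: 4)
  step 6: ref 2 -> HIT, frames=[4,2,3] (faults so far: 4)
  step 7: ref 3 -> HIT, frames=[4,2,3] (faults so far: 4)
  step 8: ref 4 -> HIT, frames=[4,2,3] (faults so far: 4)
  step 9: ref 4 -> HIT, frames=[4,2,3] (faults so far: 4)
  Optimal total faults: 4

Answer: 5 5 4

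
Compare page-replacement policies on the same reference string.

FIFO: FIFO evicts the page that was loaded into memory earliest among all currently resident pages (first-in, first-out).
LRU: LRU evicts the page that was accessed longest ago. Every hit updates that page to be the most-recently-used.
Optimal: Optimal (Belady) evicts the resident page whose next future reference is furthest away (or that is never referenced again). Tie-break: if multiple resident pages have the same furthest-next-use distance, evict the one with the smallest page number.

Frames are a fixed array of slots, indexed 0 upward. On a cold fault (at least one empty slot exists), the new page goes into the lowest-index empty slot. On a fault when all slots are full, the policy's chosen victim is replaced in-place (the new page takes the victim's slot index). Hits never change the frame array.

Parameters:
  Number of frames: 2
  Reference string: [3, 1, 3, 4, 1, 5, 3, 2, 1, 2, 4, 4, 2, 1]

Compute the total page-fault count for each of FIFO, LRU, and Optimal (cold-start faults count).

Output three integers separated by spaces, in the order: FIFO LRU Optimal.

Answer: 10 10 8

Derivation:
--- FIFO ---
  step 0: ref 3 -> FAULT, frames=[3,-] (faults so far: 1)
  step 1: ref 1 -> FAULT, frames=[3,1] (faults so far: 2)
  step 2: ref 3 -> HIT, frames=[3,1] (faults so far: 2)
  step 3: ref 4 -> FAULT, evict 3, frames=[4,1] (faults so far: 3)
  step 4: ref 1 -> HIT, frames=[4,1] (faults so far: 3)
  step 5: ref 5 -> FAULT, evict 1, frames=[4,5] (faults so far: 4)
  step 6: ref 3 -> FAULT, evict 4, frames=[3,5] (faults so far: 5)
  step 7: ref 2 -> FAULT, evict 5, frames=[3,2] (faults so far: 6)
  step 8: ref 1 -> FAULT, evict 3, frames=[1,2] (faults so far: 7)
  step 9: ref 2 -> HIT, frames=[1,2] (faults so far: 7)
  step 10: ref 4 -> FAULT, evict 2, frames=[1,4] (faults so far: 8)
  step 11: ref 4 -> HIT, frames=[1,4] (faults so far: 8)
  step 12: ref 2 -> FAULT, evict 1, frames=[2,4] (faults so far: 9)
  step 13: ref 1 -> FAULT, evict 4, frames=[2,1] (faults so far: 10)
  FIFO total faults: 10
--- LRU ---
  step 0: ref 3 -> FAULT, frames=[3,-] (faults so far: 1)
  step 1: ref 1 -> FAULT, frames=[3,1] (faults so far: 2)
  step 2: ref 3 -> HIT, frames=[3,1] (faults so far: 2)
  step 3: ref 4 -> FAULT, evict 1, frames=[3,4] (faults so far: 3)
  step 4: ref 1 -> FAULT, evict 3, frames=[1,4] (faults so far: 4)
  step 5: ref 5 -> FAULT, evict 4, frames=[1,5] (faults so far: 5)
  step 6: ref 3 -> FAULT, evict 1, frames=[3,5] (faults so far: 6)
  step 7: ref 2 -> FAULT, evict 5, frames=[3,2] (faults so far: 7)
  step 8: ref 1 -> FAULT, evict 3, frames=[1,2] (faults so far: 8)
  step 9: ref 2 -> HIT, frames=[1,2] (faults so far: 8)
  step 10: ref 4 -> FAULT, evict 1, frames=[4,2] (faults so far: 9)
  step 11: ref 4 -> HIT, frames=[4,2] (faults so far: 9)
  step 12: ref 2 -> HIT, frames=[4,2] (faults so far: 9)
  step 13: ref 1 -> FAULT, evict 4, frames=[1,2] (faults so far: 10)
  LRU total faults: 10
--- Optimal ---
  step 0: ref 3 -> FAULT, frames=[3,-] (faults so far: 1)
  step 1: ref 1 -> FAULT, frames=[3,1] (faults so far: 2)
  step 2: ref 3 -> HIT, frames=[3,1] (faults so far: 2)
  step 3: ref 4 -> FAULT, evict 3, frames=[4,1] (faults so far: 3)
  step 4: ref 1 -> HIT, frames=[4,1] (faults so far: 3)
  step 5: ref 5 -> FAULT, evict 4, frames=[5,1] (faults so far: 4)
  step 6: ref 3 -> FAULT, evict 5, frames=[3,1] (faults so far: 5)
  step 7: ref 2 -> FAULT, evict 3, frames=[2,1] (faults so far: 6)
  step 8: ref 1 -> HIT, frames=[2,1] (faults so far: 6)
  step 9: ref 2 -> HIT, frames=[2,1] (faults so far: 6)
  step 10: ref 4 -> FAULT, evict 1, frames=[2,4] (faults so far: 7)
  step 11: ref 4 -> HIT, frames=[2,4] (faults so far: 7)
  step 12: ref 2 -> HIT, frames=[2,4] (faults so far: 7)
  step 13: ref 1 -> FAULT, evict 2, frames=[1,4] (faults so far: 8)
  Optimal total faults: 8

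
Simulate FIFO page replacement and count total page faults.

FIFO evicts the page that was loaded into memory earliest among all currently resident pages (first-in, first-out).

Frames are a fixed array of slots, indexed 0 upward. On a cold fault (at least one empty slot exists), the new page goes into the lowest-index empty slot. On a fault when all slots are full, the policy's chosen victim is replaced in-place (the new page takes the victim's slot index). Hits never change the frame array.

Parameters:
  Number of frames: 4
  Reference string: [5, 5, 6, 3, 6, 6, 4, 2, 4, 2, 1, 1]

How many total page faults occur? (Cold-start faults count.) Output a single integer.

Step 0: ref 5 → FAULT, frames=[5,-,-,-]
Step 1: ref 5 → HIT, frames=[5,-,-,-]
Step 2: ref 6 → FAULT, frames=[5,6,-,-]
Step 3: ref 3 → FAULT, frames=[5,6,3,-]
Step 4: ref 6 → HIT, frames=[5,6,3,-]
Step 5: ref 6 → HIT, frames=[5,6,3,-]
Step 6: ref 4 → FAULT, frames=[5,6,3,4]
Step 7: ref 2 → FAULT (evict 5), frames=[2,6,3,4]
Step 8: ref 4 → HIT, frames=[2,6,3,4]
Step 9: ref 2 → HIT, frames=[2,6,3,4]
Step 10: ref 1 → FAULT (evict 6), frames=[2,1,3,4]
Step 11: ref 1 → HIT, frames=[2,1,3,4]
Total faults: 6

Answer: 6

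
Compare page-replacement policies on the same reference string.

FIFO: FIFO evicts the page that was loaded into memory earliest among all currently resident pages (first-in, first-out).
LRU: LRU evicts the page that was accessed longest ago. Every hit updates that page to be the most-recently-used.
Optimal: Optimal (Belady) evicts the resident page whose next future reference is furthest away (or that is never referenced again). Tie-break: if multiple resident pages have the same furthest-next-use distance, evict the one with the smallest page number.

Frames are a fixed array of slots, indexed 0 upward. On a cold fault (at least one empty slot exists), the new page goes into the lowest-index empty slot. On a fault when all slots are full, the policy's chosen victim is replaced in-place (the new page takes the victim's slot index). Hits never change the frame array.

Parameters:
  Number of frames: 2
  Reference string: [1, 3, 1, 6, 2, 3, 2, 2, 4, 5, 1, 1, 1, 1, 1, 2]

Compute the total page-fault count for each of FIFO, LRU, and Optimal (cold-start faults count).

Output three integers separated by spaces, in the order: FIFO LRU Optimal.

--- FIFO ---
  step 0: ref 1 -> FAULT, frames=[1,-] (faults so far: 1)
  step 1: ref 3 -> FAULT, frames=[1,3] (faults so far: 2)
  step 2: ref 1 -> HIT, frames=[1,3] (faults so far: 2)
  step 3: ref 6 -> FAULT, evict 1, frames=[6,3] (faults so far: 3)
  step 4: ref 2 -> FAULT, evict 3, frames=[6,2] (faults so far: 4)
  step 5: ref 3 -> FAULT, evict 6, frames=[3,2] (faults so far: 5)
  step 6: ref 2 -> HIT, frames=[3,2] (faults so far: 5)
  step 7: ref 2 -> HIT, frames=[3,2] (faults so far: 5)
  step 8: ref 4 -> FAULT, evict 2, frames=[3,4] (faults so far: 6)
  step 9: ref 5 -> FAULT, evict 3, frames=[5,4] (faults so far: 7)
  step 10: ref 1 -> FAULT, evict 4, frames=[5,1] (faults so far: 8)
  step 11: ref 1 -> HIT, frames=[5,1] (faults so far: 8)
  step 12: ref 1 -> HIT, frames=[5,1] (faults so far: 8)
  step 13: ref 1 -> HIT, frames=[5,1] (faults so far: 8)
  step 14: ref 1 -> HIT, frames=[5,1] (faults so far: 8)
  step 15: ref 2 -> FAULT, evict 5, frames=[2,1] (faults so far: 9)
  FIFO total faults: 9
--- LRU ---
  step 0: ref 1 -> FAULT, frames=[1,-] (faults so far: 1)
  step 1: ref 3 -> FAULT, frames=[1,3] (faults so far: 2)
  step 2: ref 1 -> HIT, frames=[1,3] (faults so far: 2)
  step 3: ref 6 -> FAULT, evict 3, frames=[1,6] (faults so far: 3)
  step 4: ref 2 -> FAULT, evict 1, frames=[2,6] (faults so far: 4)
  step 5: ref 3 -> FAULT, evict 6, frames=[2,3] (faults so far: 5)
  step 6: ref 2 -> HIT, frames=[2,3] (faults so far: 5)
  step 7: ref 2 -> HIT, frames=[2,3] (faults so far: 5)
  step 8: ref 4 -> FAULT, evict 3, frames=[2,4] (faults so far: 6)
  step 9: ref 5 -> FAULT, evict 2, frames=[5,4] (faults so far: 7)
  step 10: ref 1 -> FAULT, evict 4, frames=[5,1] (faults so far: 8)
  step 11: ref 1 -> HIT, frames=[5,1] (faults so far: 8)
  step 12: ref 1 -> HIT, frames=[5,1] (faults so far: 8)
  step 13: ref 1 -> HIT, frames=[5,1] (faults so far: 8)
  step 14: ref 1 -> HIT, frames=[5,1] (faults so far: 8)
  step 15: ref 2 -> FAULT, evict 5, frames=[2,1] (faults so far: 9)
  LRU total faults: 9
--- Optimal ---
  step 0: ref 1 -> FAULT, frames=[1,-] (faults so far: 1)
  step 1: ref 3 -> FAULT, frames=[1,3] (faults so far: 2)
  step 2: ref 1 -> HIT, frames=[1,3] (faults so far: 2)
  step 3: ref 6 -> FAULT, evict 1, frames=[6,3] (faults so far: 3)
  step 4: ref 2 -> FAULT, evict 6, frames=[2,3] (faults so far: 4)
  step 5: ref 3 -> HIT, frames=[2,3] (faults so far: 4)
  step 6: ref 2 -> HIT, frames=[2,3] (faults so far: 4)
  step 7: ref 2 -> HIT, frames=[2,3] (faults so far: 4)
  step 8: ref 4 -> FAULT, evict 3, frames=[2,4] (faults so far: 5)
  step 9: ref 5 -> FAULT, evict 4, frames=[2,5] (faults so far: 6)
  step 10: ref 1 -> FAULT, evict 5, frames=[2,1] (faults so far: 7)
  step 11: ref 1 -> HIT, frames=[2,1] (faults so far: 7)
  step 12: ref 1 -> HIT, frames=[2,1] (faults so far: 7)
  step 13: ref 1 -> HIT, frames=[2,1] (faults so far: 7)
  step 14: ref 1 -> HIT, frames=[2,1] (faults so far: 7)
  step 15: ref 2 -> HIT, frames=[2,1] (faults so far: 7)
  Optimal total faults: 7

Answer: 9 9 7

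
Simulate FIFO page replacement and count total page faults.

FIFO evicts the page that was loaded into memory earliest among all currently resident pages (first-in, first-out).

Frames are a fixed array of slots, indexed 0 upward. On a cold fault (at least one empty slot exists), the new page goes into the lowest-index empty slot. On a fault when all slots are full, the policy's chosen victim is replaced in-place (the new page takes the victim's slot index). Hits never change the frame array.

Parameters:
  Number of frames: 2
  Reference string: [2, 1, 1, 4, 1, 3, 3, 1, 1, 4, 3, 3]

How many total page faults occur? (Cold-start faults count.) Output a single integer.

Answer: 7

Derivation:
Step 0: ref 2 → FAULT, frames=[2,-]
Step 1: ref 1 → FAULT, frames=[2,1]
Step 2: ref 1 → HIT, frames=[2,1]
Step 3: ref 4 → FAULT (evict 2), frames=[4,1]
Step 4: ref 1 → HIT, frames=[4,1]
Step 5: ref 3 → FAULT (evict 1), frames=[4,3]
Step 6: ref 3 → HIT, frames=[4,3]
Step 7: ref 1 → FAULT (evict 4), frames=[1,3]
Step 8: ref 1 → HIT, frames=[1,3]
Step 9: ref 4 → FAULT (evict 3), frames=[1,4]
Step 10: ref 3 → FAULT (evict 1), frames=[3,4]
Step 11: ref 3 → HIT, frames=[3,4]
Total faults: 7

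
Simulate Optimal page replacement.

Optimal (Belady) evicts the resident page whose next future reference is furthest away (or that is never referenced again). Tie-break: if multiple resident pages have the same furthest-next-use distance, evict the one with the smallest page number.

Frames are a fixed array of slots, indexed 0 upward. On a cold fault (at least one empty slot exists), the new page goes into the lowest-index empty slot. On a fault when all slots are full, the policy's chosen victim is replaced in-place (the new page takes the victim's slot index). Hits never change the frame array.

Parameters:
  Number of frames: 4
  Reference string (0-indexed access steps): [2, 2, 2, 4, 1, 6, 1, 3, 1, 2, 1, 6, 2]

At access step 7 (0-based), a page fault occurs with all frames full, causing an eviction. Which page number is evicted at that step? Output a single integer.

Step 0: ref 2 -> FAULT, frames=[2,-,-,-]
Step 1: ref 2 -> HIT, frames=[2,-,-,-]
Step 2: ref 2 -> HIT, frames=[2,-,-,-]
Step 3: ref 4 -> FAULT, frames=[2,4,-,-]
Step 4: ref 1 -> FAULT, frames=[2,4,1,-]
Step 5: ref 6 -> FAULT, frames=[2,4,1,6]
Step 6: ref 1 -> HIT, frames=[2,4,1,6]
Step 7: ref 3 -> FAULT, evict 4, frames=[2,3,1,6]
At step 7: evicted page 4

Answer: 4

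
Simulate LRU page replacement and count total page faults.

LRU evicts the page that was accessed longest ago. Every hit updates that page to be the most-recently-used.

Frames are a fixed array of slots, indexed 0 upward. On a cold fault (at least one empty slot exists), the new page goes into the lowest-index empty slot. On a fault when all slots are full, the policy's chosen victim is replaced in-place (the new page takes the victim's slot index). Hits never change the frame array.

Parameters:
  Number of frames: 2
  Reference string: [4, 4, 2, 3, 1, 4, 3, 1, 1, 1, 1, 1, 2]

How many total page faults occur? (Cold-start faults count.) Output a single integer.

Answer: 8

Derivation:
Step 0: ref 4 → FAULT, frames=[4,-]
Step 1: ref 4 → HIT, frames=[4,-]
Step 2: ref 2 → FAULT, frames=[4,2]
Step 3: ref 3 → FAULT (evict 4), frames=[3,2]
Step 4: ref 1 → FAULT (evict 2), frames=[3,1]
Step 5: ref 4 → FAULT (evict 3), frames=[4,1]
Step 6: ref 3 → FAULT (evict 1), frames=[4,3]
Step 7: ref 1 → FAULT (evict 4), frames=[1,3]
Step 8: ref 1 → HIT, frames=[1,3]
Step 9: ref 1 → HIT, frames=[1,3]
Step 10: ref 1 → HIT, frames=[1,3]
Step 11: ref 1 → HIT, frames=[1,3]
Step 12: ref 2 → FAULT (evict 3), frames=[1,2]
Total faults: 8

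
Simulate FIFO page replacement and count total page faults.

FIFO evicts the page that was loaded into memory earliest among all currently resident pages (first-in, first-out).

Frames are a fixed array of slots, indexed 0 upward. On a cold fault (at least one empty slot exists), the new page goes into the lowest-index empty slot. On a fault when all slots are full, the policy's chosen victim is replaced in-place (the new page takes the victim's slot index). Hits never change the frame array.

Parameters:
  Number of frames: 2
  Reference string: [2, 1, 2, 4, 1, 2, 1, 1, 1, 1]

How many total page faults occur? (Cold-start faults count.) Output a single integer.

Answer: 5

Derivation:
Step 0: ref 2 → FAULT, frames=[2,-]
Step 1: ref 1 → FAULT, frames=[2,1]
Step 2: ref 2 → HIT, frames=[2,1]
Step 3: ref 4 → FAULT (evict 2), frames=[4,1]
Step 4: ref 1 → HIT, frames=[4,1]
Step 5: ref 2 → FAULT (evict 1), frames=[4,2]
Step 6: ref 1 → FAULT (evict 4), frames=[1,2]
Step 7: ref 1 → HIT, frames=[1,2]
Step 8: ref 1 → HIT, frames=[1,2]
Step 9: ref 1 → HIT, frames=[1,2]
Total faults: 5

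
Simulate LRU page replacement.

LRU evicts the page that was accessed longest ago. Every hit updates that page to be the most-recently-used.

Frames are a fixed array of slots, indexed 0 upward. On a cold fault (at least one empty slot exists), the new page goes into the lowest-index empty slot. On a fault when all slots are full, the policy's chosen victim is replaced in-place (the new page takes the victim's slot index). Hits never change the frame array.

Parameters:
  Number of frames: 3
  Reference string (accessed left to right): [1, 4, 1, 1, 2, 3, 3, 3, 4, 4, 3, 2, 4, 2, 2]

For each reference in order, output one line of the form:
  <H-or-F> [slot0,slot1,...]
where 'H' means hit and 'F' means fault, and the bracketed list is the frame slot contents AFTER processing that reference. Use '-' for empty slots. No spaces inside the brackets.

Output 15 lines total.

F [1,-,-]
F [1,4,-]
H [1,4,-]
H [1,4,-]
F [1,4,2]
F [1,3,2]
H [1,3,2]
H [1,3,2]
F [4,3,2]
H [4,3,2]
H [4,3,2]
H [4,3,2]
H [4,3,2]
H [4,3,2]
H [4,3,2]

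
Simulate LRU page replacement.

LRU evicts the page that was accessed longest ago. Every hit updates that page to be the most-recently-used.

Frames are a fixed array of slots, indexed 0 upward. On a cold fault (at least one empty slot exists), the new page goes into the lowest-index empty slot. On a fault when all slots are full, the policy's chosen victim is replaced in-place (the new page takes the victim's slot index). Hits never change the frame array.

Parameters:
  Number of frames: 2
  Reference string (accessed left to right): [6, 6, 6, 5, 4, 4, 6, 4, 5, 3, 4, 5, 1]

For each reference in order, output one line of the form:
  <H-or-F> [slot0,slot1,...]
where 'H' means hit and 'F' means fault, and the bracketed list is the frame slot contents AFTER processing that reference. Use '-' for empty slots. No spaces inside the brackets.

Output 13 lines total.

F [6,-]
H [6,-]
H [6,-]
F [6,5]
F [4,5]
H [4,5]
F [4,6]
H [4,6]
F [4,5]
F [3,5]
F [3,4]
F [5,4]
F [5,1]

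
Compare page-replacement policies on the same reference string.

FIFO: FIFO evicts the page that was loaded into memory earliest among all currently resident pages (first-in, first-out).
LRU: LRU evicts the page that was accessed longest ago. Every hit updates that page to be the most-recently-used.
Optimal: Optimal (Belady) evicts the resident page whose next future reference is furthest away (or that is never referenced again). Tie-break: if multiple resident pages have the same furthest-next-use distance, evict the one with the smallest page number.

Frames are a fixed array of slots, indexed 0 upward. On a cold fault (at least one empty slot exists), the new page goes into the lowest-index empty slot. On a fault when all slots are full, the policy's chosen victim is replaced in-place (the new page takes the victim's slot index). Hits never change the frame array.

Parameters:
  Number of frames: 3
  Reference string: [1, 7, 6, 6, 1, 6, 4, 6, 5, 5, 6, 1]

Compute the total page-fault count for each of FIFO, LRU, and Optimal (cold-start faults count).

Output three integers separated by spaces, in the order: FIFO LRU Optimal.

Answer: 6 6 5

Derivation:
--- FIFO ---
  step 0: ref 1 -> FAULT, frames=[1,-,-] (faults so far: 1)
  step 1: ref 7 -> FAULT, frames=[1,7,-] (faults so far: 2)
  step 2: ref 6 -> FAULT, frames=[1,7,6] (faults so far: 3)
  step 3: ref 6 -> HIT, frames=[1,7,6] (faults so far: 3)
  step 4: ref 1 -> HIT, frames=[1,7,6] (faults so far: 3)
  step 5: ref 6 -> HIT, frames=[1,7,6] (faults so far: 3)
  step 6: ref 4 -> FAULT, evict 1, frames=[4,7,6] (faults so far: 4)
  step 7: ref 6 -> HIT, frames=[4,7,6] (faults so far: 4)
  step 8: ref 5 -> FAULT, evict 7, frames=[4,5,6] (faults so far: 5)
  step 9: ref 5 -> HIT, frames=[4,5,6] (faults so far: 5)
  step 10: ref 6 -> HIT, frames=[4,5,6] (faults so far: 5)
  step 11: ref 1 -> FAULT, evict 6, frames=[4,5,1] (faults so far: 6)
  FIFO total faults: 6
--- LRU ---
  step 0: ref 1 -> FAULT, frames=[1,-,-] (faults so far: 1)
  step 1: ref 7 -> FAULT, frames=[1,7,-] (faults so far: 2)
  step 2: ref 6 -> FAULT, frames=[1,7,6] (faults so far: 3)
  step 3: ref 6 -> HIT, frames=[1,7,6] (faults so far: 3)
  step 4: ref 1 -> HIT, frames=[1,7,6] (faults so far: 3)
  step 5: ref 6 -> HIT, frames=[1,7,6] (faults so far: 3)
  step 6: ref 4 -> FAULT, evict 7, frames=[1,4,6] (faults so far: 4)
  step 7: ref 6 -> HIT, frames=[1,4,6] (faults so far: 4)
  step 8: ref 5 -> FAULT, evict 1, frames=[5,4,6] (faults so far: 5)
  step 9: ref 5 -> HIT, frames=[5,4,6] (faults so far: 5)
  step 10: ref 6 -> HIT, frames=[5,4,6] (faults so far: 5)
  step 11: ref 1 -> FAULT, evict 4, frames=[5,1,6] (faults so far: 6)
  LRU total faults: 6
--- Optimal ---
  step 0: ref 1 -> FAULT, frames=[1,-,-] (faults so far: 1)
  step 1: ref 7 -> FAULT, frames=[1,7,-] (faults so far: 2)
  step 2: ref 6 -> FAULT, frames=[1,7,6] (faults so far: 3)
  step 3: ref 6 -> HIT, frames=[1,7,6] (faults so far: 3)
  step 4: ref 1 -> HIT, frames=[1,7,6] (faults so far: 3)
  step 5: ref 6 -> HIT, frames=[1,7,6] (faults so far: 3)
  step 6: ref 4 -> FAULT, evict 7, frames=[1,4,6] (faults so far: 4)
  step 7: ref 6 -> HIT, frames=[1,4,6] (faults so far: 4)
  step 8: ref 5 -> FAULT, evict 4, frames=[1,5,6] (faults so far: 5)
  step 9: ref 5 -> HIT, frames=[1,5,6] (faults so far: 5)
  step 10: ref 6 -> HIT, frames=[1,5,6] (faults so far: 5)
  step 11: ref 1 -> HIT, frames=[1,5,6] (faults so far: 5)
  Optimal total faults: 5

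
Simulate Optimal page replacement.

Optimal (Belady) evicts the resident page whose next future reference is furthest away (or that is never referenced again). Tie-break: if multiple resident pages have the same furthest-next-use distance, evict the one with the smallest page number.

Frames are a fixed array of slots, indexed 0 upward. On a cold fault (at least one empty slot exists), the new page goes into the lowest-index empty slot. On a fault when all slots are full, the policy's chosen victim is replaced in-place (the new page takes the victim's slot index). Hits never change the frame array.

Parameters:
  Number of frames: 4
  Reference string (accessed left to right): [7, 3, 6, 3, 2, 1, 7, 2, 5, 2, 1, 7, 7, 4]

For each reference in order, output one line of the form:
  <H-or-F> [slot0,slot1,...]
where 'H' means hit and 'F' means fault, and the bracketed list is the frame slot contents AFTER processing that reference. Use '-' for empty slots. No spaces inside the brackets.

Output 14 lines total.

F [7,-,-,-]
F [7,3,-,-]
F [7,3,6,-]
H [7,3,6,-]
F [7,3,6,2]
F [7,1,6,2]
H [7,1,6,2]
H [7,1,6,2]
F [7,1,5,2]
H [7,1,5,2]
H [7,1,5,2]
H [7,1,5,2]
H [7,1,5,2]
F [7,4,5,2]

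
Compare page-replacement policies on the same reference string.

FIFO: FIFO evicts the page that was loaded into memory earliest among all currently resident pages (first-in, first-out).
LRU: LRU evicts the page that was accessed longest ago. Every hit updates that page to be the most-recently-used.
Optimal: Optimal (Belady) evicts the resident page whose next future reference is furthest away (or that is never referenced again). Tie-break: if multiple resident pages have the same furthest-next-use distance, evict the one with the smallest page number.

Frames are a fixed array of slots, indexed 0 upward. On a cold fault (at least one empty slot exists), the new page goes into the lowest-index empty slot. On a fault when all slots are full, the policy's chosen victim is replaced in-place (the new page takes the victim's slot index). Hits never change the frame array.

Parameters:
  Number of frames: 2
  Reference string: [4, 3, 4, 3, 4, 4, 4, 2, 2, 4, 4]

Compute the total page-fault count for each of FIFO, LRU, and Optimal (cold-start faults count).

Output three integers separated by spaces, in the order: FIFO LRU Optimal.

Answer: 4 3 3

Derivation:
--- FIFO ---
  step 0: ref 4 -> FAULT, frames=[4,-] (faults so far: 1)
  step 1: ref 3 -> FAULT, frames=[4,3] (faults so far: 2)
  step 2: ref 4 -> HIT, frames=[4,3] (faults so far: 2)
  step 3: ref 3 -> HIT, frames=[4,3] (faults so far: 2)
  step 4: ref 4 -> HIT, frames=[4,3] (faults so far: 2)
  step 5: ref 4 -> HIT, frames=[4,3] (faults so far: 2)
  step 6: ref 4 -> HIT, frames=[4,3] (faults so far: 2)
  step 7: ref 2 -> FAULT, evict 4, frames=[2,3] (faults so far: 3)
  step 8: ref 2 -> HIT, frames=[2,3] (faults so far: 3)
  step 9: ref 4 -> FAULT, evict 3, frames=[2,4] (faults so far: 4)
  step 10: ref 4 -> HIT, frames=[2,4] (faults so far: 4)
  FIFO total faults: 4
--- LRU ---
  step 0: ref 4 -> FAULT, frames=[4,-] (faults so far: 1)
  step 1: ref 3 -> FAULT, frames=[4,3] (faults so far: 2)
  step 2: ref 4 -> HIT, frames=[4,3] (faults so far: 2)
  step 3: ref 3 -> HIT, frames=[4,3] (faults so far: 2)
  step 4: ref 4 -> HIT, frames=[4,3] (faults so far: 2)
  step 5: ref 4 -> HIT, frames=[4,3] (faults so far: 2)
  step 6: ref 4 -> HIT, frames=[4,3] (faults so far: 2)
  step 7: ref 2 -> FAULT, evict 3, frames=[4,2] (faults so far: 3)
  step 8: ref 2 -> HIT, frames=[4,2] (faults so far: 3)
  step 9: ref 4 -> HIT, frames=[4,2] (faults so far: 3)
  step 10: ref 4 -> HIT, frames=[4,2] (faults so far: 3)
  LRU total faults: 3
--- Optimal ---
  step 0: ref 4 -> FAULT, frames=[4,-] (faults so far: 1)
  step 1: ref 3 -> FAULT, frames=[4,3] (faults so far: 2)
  step 2: ref 4 -> HIT, frames=[4,3] (faults so far: 2)
  step 3: ref 3 -> HIT, frames=[4,3] (faults so far: 2)
  step 4: ref 4 -> HIT, frames=[4,3] (faults so far: 2)
  step 5: ref 4 -> HIT, frames=[4,3] (faults so far: 2)
  step 6: ref 4 -> HIT, frames=[4,3] (faults so far: 2)
  step 7: ref 2 -> FAULT, evict 3, frames=[4,2] (faults so far: 3)
  step 8: ref 2 -> HIT, frames=[4,2] (faults so far: 3)
  step 9: ref 4 -> HIT, frames=[4,2] (faults so far: 3)
  step 10: ref 4 -> HIT, frames=[4,2] (faults so far: 3)
  Optimal total faults: 3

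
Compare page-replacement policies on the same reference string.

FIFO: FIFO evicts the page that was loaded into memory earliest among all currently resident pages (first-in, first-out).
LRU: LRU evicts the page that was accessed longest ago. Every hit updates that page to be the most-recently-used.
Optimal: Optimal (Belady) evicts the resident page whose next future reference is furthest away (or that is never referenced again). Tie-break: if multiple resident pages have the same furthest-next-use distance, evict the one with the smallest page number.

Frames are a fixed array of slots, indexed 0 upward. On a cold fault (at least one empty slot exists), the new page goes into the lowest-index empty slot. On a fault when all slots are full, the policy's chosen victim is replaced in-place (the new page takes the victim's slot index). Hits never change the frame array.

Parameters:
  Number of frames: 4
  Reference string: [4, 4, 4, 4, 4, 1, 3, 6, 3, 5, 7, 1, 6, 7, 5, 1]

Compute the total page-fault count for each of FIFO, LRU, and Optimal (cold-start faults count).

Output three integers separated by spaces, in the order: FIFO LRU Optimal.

--- FIFO ---
  step 0: ref 4 -> FAULT, frames=[4,-,-,-] (faults so far: 1)
  step 1: ref 4 -> HIT, frames=[4,-,-,-] (faults so far: 1)
  step 2: ref 4 -> HIT, frames=[4,-,-,-] (faults so far: 1)
  step 3: ref 4 -> HIT, frames=[4,-,-,-] (faults so far: 1)
  step 4: ref 4 -> HIT, frames=[4,-,-,-] (faults so far: 1)
  step 5: ref 1 -> FAULT, frames=[4,1,-,-] (faults so far: 2)
  step 6: ref 3 -> FAULT, frames=[4,1,3,-] (faults so far: 3)
  step 7: ref 6 -> FAULT, frames=[4,1,3,6] (faults so far: 4)
  step 8: ref 3 -> HIT, frames=[4,1,3,6] (faults so far: 4)
  step 9: ref 5 -> FAULT, evict 4, frames=[5,1,3,6] (faults so far: 5)
  step 10: ref 7 -> FAULT, evict 1, frames=[5,7,3,6] (faults so far: 6)
  step 11: ref 1 -> FAULT, evict 3, frames=[5,7,1,6] (faults so far: 7)
  step 12: ref 6 -> HIT, frames=[5,7,1,6] (faults so far: 7)
  step 13: ref 7 -> HIT, frames=[5,7,1,6] (faults so far: 7)
  step 14: ref 5 -> HIT, frames=[5,7,1,6] (faults so far: 7)
  step 15: ref 1 -> HIT, frames=[5,7,1,6] (faults so far: 7)
  FIFO total faults: 7
--- LRU ---
  step 0: ref 4 -> FAULT, frames=[4,-,-,-] (faults so far: 1)
  step 1: ref 4 -> HIT, frames=[4,-,-,-] (faults so far: 1)
  step 2: ref 4 -> HIT, frames=[4,-,-,-] (faults so far: 1)
  step 3: ref 4 -> HIT, frames=[4,-,-,-] (faults so far: 1)
  step 4: ref 4 -> HIT, frames=[4,-,-,-] (faults so far: 1)
  step 5: ref 1 -> FAULT, frames=[4,1,-,-] (faults so far: 2)
  step 6: ref 3 -> FAULT, frames=[4,1,3,-] (faults so far: 3)
  step 7: ref 6 -> FAULT, frames=[4,1,3,6] (faults so far: 4)
  step 8: ref 3 -> HIT, frames=[4,1,3,6] (faults so far: 4)
  step 9: ref 5 -> FAULT, evict 4, frames=[5,1,3,6] (faults so far: 5)
  step 10: ref 7 -> FAULT, evict 1, frames=[5,7,3,6] (faults so far: 6)
  step 11: ref 1 -> FAULT, evict 6, frames=[5,7,3,1] (faults so far: 7)
  step 12: ref 6 -> FAULT, evict 3, frames=[5,7,6,1] (faults so far: 8)
  step 13: ref 7 -> HIT, frames=[5,7,6,1] (faults so far: 8)
  step 14: ref 5 -> HIT, frames=[5,7,6,1] (faults so far: 8)
  step 15: ref 1 -> HIT, frames=[5,7,6,1] (faults so far: 8)
  LRU total faults: 8
--- Optimal ---
  step 0: ref 4 -> FAULT, frames=[4,-,-,-] (faults so far: 1)
  step 1: ref 4 -> HIT, frames=[4,-,-,-] (faults so far: 1)
  step 2: ref 4 -> HIT, frames=[4,-,-,-] (faults so far: 1)
  step 3: ref 4 -> HIT, frames=[4,-,-,-] (faults so far: 1)
  step 4: ref 4 -> HIT, frames=[4,-,-,-] (faults so far: 1)
  step 5: ref 1 -> FAULT, frames=[4,1,-,-] (faults so far: 2)
  step 6: ref 3 -> FAULT, frames=[4,1,3,-] (faults so far: 3)
  step 7: ref 6 -> FAULT, frames=[4,1,3,6] (faults so far: 4)
  step 8: ref 3 -> HIT, frames=[4,1,3,6] (faults so far: 4)
  step 9: ref 5 -> FAULT, evict 3, frames=[4,1,5,6] (faults so far: 5)
  step 10: ref 7 -> FAULT, evict 4, frames=[7,1,5,6] (faults so far: 6)
  step 11: ref 1 -> HIT, frames=[7,1,5,6] (faults so far: 6)
  step 12: ref 6 -> HIT, frames=[7,1,5,6] (faults so far: 6)
  step 13: ref 7 -> HIT, frames=[7,1,5,6] (faults so far: 6)
  step 14: ref 5 -> HIT, frames=[7,1,5,6] (faults so far: 6)
  step 15: ref 1 -> HIT, frames=[7,1,5,6] (faults so far: 6)
  Optimal total faults: 6

Answer: 7 8 6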